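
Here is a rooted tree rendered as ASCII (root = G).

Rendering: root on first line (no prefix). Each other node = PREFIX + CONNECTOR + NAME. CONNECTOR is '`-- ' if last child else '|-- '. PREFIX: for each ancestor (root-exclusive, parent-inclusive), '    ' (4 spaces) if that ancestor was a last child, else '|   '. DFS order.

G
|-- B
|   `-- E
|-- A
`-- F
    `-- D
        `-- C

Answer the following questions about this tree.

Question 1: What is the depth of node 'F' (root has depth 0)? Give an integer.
Answer: 1

Derivation:
Path from root to F: G -> F
Depth = number of edges = 1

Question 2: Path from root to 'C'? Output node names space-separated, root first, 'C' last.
Answer: G F D C

Derivation:
Walk down from root: G -> F -> D -> C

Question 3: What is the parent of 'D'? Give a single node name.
Answer: F

Derivation:
Scan adjacency: D appears as child of F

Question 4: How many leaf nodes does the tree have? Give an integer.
Leaves (nodes with no children): A, C, E

Answer: 3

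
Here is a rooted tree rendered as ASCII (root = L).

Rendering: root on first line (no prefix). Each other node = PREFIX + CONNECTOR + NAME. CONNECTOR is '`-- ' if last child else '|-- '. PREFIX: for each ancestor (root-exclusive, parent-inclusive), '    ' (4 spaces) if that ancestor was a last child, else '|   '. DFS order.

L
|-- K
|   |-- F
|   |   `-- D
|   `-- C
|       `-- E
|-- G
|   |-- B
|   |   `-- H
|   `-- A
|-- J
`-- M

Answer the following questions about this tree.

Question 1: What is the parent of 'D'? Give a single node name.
Answer: F

Derivation:
Scan adjacency: D appears as child of F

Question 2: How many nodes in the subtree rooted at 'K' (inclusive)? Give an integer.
Subtree rooted at K contains: C, D, E, F, K
Count = 5

Answer: 5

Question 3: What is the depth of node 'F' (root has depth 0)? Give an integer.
Path from root to F: L -> K -> F
Depth = number of edges = 2

Answer: 2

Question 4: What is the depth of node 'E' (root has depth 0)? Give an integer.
Answer: 3

Derivation:
Path from root to E: L -> K -> C -> E
Depth = number of edges = 3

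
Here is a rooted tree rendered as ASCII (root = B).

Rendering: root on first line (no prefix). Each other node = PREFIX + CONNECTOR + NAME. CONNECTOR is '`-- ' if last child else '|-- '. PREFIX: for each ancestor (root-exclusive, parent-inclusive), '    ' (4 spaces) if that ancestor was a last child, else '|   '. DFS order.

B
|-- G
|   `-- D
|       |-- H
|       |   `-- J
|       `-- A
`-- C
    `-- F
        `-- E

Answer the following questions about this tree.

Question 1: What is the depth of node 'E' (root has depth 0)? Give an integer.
Answer: 3

Derivation:
Path from root to E: B -> C -> F -> E
Depth = number of edges = 3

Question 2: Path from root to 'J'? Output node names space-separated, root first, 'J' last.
Walk down from root: B -> G -> D -> H -> J

Answer: B G D H J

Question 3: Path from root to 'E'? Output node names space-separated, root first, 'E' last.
Walk down from root: B -> C -> F -> E

Answer: B C F E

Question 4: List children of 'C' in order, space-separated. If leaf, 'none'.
Node C's children (from adjacency): F

Answer: F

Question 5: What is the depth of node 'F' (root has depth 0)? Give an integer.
Path from root to F: B -> C -> F
Depth = number of edges = 2

Answer: 2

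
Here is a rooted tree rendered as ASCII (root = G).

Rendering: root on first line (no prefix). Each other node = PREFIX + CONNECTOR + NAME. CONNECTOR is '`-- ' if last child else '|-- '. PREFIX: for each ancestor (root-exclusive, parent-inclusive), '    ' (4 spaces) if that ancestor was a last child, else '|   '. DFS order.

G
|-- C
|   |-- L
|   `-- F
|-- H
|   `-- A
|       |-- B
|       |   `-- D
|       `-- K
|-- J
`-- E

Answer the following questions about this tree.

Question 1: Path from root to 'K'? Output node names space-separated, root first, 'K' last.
Answer: G H A K

Derivation:
Walk down from root: G -> H -> A -> K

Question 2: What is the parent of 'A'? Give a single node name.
Answer: H

Derivation:
Scan adjacency: A appears as child of H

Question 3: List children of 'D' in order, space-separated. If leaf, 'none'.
Node D's children (from adjacency): (leaf)

Answer: none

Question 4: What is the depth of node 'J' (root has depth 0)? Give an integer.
Path from root to J: G -> J
Depth = number of edges = 1

Answer: 1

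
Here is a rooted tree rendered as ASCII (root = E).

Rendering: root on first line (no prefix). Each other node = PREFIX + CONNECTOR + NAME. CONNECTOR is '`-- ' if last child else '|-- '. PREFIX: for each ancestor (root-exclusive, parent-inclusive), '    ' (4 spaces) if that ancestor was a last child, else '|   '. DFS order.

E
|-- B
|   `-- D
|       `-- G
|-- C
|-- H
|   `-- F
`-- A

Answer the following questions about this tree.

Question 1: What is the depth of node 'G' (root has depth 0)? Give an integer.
Answer: 3

Derivation:
Path from root to G: E -> B -> D -> G
Depth = number of edges = 3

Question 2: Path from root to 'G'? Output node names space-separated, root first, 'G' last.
Walk down from root: E -> B -> D -> G

Answer: E B D G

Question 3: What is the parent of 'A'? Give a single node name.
Answer: E

Derivation:
Scan adjacency: A appears as child of E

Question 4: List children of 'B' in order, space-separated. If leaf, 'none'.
Answer: D

Derivation:
Node B's children (from adjacency): D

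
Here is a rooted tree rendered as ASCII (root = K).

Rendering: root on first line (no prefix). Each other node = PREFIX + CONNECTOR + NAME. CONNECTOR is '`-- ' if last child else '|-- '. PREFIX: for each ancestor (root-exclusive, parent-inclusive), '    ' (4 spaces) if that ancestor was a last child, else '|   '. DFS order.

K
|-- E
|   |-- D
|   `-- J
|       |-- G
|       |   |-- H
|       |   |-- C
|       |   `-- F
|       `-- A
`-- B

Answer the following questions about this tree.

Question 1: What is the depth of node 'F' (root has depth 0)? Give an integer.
Path from root to F: K -> E -> J -> G -> F
Depth = number of edges = 4

Answer: 4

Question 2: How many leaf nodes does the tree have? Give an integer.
Answer: 6

Derivation:
Leaves (nodes with no children): A, B, C, D, F, H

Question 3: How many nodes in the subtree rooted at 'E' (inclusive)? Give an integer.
Answer: 8

Derivation:
Subtree rooted at E contains: A, C, D, E, F, G, H, J
Count = 8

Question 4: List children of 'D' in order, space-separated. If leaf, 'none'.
Node D's children (from adjacency): (leaf)

Answer: none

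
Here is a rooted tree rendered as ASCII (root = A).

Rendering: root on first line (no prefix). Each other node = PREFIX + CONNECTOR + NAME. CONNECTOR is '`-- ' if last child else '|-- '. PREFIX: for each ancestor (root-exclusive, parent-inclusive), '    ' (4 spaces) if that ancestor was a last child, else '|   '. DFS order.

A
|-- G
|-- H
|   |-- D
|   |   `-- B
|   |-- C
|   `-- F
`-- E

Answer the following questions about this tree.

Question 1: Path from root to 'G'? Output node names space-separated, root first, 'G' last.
Walk down from root: A -> G

Answer: A G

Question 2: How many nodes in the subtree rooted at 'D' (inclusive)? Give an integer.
Answer: 2

Derivation:
Subtree rooted at D contains: B, D
Count = 2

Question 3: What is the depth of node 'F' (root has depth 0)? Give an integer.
Path from root to F: A -> H -> F
Depth = number of edges = 2

Answer: 2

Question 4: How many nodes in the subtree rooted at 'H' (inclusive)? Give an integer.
Answer: 5

Derivation:
Subtree rooted at H contains: B, C, D, F, H
Count = 5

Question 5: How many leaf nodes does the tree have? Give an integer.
Answer: 5

Derivation:
Leaves (nodes with no children): B, C, E, F, G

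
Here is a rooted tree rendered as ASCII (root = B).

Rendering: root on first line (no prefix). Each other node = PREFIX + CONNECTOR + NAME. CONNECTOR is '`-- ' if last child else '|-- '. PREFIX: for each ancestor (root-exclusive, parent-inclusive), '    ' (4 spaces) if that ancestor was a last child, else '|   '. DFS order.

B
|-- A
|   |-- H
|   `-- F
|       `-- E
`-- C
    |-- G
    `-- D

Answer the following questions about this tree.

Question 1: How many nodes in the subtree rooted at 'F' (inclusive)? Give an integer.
Answer: 2

Derivation:
Subtree rooted at F contains: E, F
Count = 2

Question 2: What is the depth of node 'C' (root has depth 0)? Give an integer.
Answer: 1

Derivation:
Path from root to C: B -> C
Depth = number of edges = 1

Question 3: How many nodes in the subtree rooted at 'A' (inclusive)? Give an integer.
Subtree rooted at A contains: A, E, F, H
Count = 4

Answer: 4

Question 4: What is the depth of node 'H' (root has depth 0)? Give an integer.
Path from root to H: B -> A -> H
Depth = number of edges = 2

Answer: 2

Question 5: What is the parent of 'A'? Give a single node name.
Scan adjacency: A appears as child of B

Answer: B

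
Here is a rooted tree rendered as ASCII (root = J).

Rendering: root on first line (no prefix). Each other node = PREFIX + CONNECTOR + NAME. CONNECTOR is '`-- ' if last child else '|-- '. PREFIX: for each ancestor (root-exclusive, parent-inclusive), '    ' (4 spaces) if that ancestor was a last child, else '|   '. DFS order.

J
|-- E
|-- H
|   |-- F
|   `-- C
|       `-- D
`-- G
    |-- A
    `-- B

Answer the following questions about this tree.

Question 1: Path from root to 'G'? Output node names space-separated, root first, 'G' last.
Walk down from root: J -> G

Answer: J G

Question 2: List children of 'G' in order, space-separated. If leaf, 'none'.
Answer: A B

Derivation:
Node G's children (from adjacency): A, B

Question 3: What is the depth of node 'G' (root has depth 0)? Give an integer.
Answer: 1

Derivation:
Path from root to G: J -> G
Depth = number of edges = 1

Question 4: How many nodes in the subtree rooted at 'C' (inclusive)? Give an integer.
Subtree rooted at C contains: C, D
Count = 2

Answer: 2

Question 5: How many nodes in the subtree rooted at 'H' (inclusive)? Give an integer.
Subtree rooted at H contains: C, D, F, H
Count = 4

Answer: 4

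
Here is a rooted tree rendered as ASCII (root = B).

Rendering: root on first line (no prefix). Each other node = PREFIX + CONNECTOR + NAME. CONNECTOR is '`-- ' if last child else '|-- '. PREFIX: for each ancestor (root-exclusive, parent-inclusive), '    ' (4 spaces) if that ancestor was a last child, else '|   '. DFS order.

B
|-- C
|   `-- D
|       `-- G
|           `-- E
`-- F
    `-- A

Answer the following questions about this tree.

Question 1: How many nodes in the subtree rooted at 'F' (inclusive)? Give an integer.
Subtree rooted at F contains: A, F
Count = 2

Answer: 2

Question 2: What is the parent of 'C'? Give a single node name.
Answer: B

Derivation:
Scan adjacency: C appears as child of B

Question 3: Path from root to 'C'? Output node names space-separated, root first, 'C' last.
Walk down from root: B -> C

Answer: B C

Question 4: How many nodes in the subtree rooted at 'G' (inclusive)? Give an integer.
Subtree rooted at G contains: E, G
Count = 2

Answer: 2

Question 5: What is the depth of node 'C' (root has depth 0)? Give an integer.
Answer: 1

Derivation:
Path from root to C: B -> C
Depth = number of edges = 1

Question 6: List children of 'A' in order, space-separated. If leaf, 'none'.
Answer: none

Derivation:
Node A's children (from adjacency): (leaf)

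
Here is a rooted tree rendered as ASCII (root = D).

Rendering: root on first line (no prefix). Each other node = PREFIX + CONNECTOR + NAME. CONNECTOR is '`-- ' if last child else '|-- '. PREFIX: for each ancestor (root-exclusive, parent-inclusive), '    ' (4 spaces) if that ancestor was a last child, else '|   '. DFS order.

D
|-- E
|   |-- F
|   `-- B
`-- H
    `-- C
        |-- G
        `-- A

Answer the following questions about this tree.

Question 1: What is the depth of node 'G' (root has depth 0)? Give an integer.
Path from root to G: D -> H -> C -> G
Depth = number of edges = 3

Answer: 3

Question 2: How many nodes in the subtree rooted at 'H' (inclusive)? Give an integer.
Subtree rooted at H contains: A, C, G, H
Count = 4

Answer: 4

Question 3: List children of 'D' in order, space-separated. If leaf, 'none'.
Answer: E H

Derivation:
Node D's children (from adjacency): E, H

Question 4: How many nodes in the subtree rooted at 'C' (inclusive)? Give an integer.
Subtree rooted at C contains: A, C, G
Count = 3

Answer: 3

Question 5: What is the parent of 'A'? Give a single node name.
Answer: C

Derivation:
Scan adjacency: A appears as child of C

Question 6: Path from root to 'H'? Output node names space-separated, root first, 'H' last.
Answer: D H

Derivation:
Walk down from root: D -> H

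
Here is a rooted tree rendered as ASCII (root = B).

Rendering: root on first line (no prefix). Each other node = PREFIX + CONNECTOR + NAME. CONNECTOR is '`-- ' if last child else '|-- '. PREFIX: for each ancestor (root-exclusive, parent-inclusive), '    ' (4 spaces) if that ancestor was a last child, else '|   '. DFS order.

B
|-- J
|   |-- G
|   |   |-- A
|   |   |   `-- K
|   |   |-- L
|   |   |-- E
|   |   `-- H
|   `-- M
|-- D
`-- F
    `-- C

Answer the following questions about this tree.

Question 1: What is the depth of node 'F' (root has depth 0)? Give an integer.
Path from root to F: B -> F
Depth = number of edges = 1

Answer: 1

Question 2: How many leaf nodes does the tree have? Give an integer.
Answer: 7

Derivation:
Leaves (nodes with no children): C, D, E, H, K, L, M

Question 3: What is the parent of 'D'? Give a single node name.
Scan adjacency: D appears as child of B

Answer: B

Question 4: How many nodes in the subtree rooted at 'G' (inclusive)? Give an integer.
Subtree rooted at G contains: A, E, G, H, K, L
Count = 6

Answer: 6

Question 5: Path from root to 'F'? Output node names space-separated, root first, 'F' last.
Answer: B F

Derivation:
Walk down from root: B -> F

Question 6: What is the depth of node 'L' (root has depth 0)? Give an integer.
Path from root to L: B -> J -> G -> L
Depth = number of edges = 3

Answer: 3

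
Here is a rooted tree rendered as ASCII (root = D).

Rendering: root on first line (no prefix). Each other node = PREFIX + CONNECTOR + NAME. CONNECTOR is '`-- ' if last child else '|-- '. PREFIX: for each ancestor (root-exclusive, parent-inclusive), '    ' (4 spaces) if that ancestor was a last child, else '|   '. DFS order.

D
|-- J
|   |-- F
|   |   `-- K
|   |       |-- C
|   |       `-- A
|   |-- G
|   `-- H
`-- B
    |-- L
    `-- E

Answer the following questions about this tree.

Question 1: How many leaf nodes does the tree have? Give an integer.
Answer: 6

Derivation:
Leaves (nodes with no children): A, C, E, G, H, L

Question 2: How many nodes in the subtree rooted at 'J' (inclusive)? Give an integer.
Subtree rooted at J contains: A, C, F, G, H, J, K
Count = 7

Answer: 7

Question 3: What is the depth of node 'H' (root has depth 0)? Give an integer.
Path from root to H: D -> J -> H
Depth = number of edges = 2

Answer: 2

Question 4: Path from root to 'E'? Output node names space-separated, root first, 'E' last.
Answer: D B E

Derivation:
Walk down from root: D -> B -> E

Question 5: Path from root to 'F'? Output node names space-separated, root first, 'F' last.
Answer: D J F

Derivation:
Walk down from root: D -> J -> F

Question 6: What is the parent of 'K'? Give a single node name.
Answer: F

Derivation:
Scan adjacency: K appears as child of F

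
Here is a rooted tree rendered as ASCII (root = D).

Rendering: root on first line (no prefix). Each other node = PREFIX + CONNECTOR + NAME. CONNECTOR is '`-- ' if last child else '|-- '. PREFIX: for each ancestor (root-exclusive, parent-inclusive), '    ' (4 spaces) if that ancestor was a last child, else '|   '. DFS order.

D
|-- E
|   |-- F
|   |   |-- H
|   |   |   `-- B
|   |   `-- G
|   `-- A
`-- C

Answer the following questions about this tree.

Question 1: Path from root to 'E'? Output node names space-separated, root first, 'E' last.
Walk down from root: D -> E

Answer: D E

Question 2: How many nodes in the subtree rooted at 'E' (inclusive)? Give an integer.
Subtree rooted at E contains: A, B, E, F, G, H
Count = 6

Answer: 6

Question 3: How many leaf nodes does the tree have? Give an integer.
Answer: 4

Derivation:
Leaves (nodes with no children): A, B, C, G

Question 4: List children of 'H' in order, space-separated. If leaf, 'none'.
Answer: B

Derivation:
Node H's children (from adjacency): B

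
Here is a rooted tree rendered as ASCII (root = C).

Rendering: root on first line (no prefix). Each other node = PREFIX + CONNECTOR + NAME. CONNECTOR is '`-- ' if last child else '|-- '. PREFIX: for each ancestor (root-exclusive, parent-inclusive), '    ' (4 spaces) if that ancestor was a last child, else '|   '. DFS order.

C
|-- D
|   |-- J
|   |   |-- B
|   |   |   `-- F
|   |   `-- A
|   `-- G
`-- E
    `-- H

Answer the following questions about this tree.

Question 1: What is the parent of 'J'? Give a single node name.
Answer: D

Derivation:
Scan adjacency: J appears as child of D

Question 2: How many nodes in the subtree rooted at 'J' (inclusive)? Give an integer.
Answer: 4

Derivation:
Subtree rooted at J contains: A, B, F, J
Count = 4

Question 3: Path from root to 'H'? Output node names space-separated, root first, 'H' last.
Answer: C E H

Derivation:
Walk down from root: C -> E -> H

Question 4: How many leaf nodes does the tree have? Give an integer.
Leaves (nodes with no children): A, F, G, H

Answer: 4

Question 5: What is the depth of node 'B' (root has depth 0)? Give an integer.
Path from root to B: C -> D -> J -> B
Depth = number of edges = 3

Answer: 3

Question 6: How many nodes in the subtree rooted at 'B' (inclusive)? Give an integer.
Answer: 2

Derivation:
Subtree rooted at B contains: B, F
Count = 2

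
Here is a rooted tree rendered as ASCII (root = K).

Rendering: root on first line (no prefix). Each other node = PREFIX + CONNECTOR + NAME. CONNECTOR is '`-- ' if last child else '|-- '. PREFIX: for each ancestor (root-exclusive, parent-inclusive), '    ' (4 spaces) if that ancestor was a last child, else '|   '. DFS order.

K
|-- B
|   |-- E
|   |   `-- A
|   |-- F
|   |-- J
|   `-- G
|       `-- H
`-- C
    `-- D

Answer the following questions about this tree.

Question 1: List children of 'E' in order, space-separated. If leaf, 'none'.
Node E's children (from adjacency): A

Answer: A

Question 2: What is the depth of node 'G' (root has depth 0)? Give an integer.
Path from root to G: K -> B -> G
Depth = number of edges = 2

Answer: 2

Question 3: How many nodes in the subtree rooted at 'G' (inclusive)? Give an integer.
Subtree rooted at G contains: G, H
Count = 2

Answer: 2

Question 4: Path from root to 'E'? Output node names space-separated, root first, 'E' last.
Answer: K B E

Derivation:
Walk down from root: K -> B -> E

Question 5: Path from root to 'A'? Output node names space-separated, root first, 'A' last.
Walk down from root: K -> B -> E -> A

Answer: K B E A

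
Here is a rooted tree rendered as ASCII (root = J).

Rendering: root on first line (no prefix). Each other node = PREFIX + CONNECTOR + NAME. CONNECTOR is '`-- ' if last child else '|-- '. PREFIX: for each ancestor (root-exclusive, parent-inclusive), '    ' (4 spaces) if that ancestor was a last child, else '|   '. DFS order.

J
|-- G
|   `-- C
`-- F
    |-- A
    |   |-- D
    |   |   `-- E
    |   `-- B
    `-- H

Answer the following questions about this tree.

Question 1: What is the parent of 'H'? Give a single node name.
Scan adjacency: H appears as child of F

Answer: F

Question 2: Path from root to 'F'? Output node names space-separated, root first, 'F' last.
Answer: J F

Derivation:
Walk down from root: J -> F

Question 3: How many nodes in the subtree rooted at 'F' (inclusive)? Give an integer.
Answer: 6

Derivation:
Subtree rooted at F contains: A, B, D, E, F, H
Count = 6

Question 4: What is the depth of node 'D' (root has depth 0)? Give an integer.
Path from root to D: J -> F -> A -> D
Depth = number of edges = 3

Answer: 3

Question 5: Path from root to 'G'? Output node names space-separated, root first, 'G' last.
Answer: J G

Derivation:
Walk down from root: J -> G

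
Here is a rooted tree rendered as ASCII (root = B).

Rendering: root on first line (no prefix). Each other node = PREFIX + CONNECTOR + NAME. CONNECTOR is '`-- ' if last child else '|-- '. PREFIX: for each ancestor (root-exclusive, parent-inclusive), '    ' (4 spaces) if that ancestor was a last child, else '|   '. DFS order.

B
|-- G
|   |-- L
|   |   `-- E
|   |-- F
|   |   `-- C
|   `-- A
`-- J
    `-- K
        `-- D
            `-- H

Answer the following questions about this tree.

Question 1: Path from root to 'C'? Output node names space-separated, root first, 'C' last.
Walk down from root: B -> G -> F -> C

Answer: B G F C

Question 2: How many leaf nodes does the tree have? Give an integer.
Answer: 4

Derivation:
Leaves (nodes with no children): A, C, E, H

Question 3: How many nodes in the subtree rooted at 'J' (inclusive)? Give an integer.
Answer: 4

Derivation:
Subtree rooted at J contains: D, H, J, K
Count = 4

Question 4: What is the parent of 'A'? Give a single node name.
Answer: G

Derivation:
Scan adjacency: A appears as child of G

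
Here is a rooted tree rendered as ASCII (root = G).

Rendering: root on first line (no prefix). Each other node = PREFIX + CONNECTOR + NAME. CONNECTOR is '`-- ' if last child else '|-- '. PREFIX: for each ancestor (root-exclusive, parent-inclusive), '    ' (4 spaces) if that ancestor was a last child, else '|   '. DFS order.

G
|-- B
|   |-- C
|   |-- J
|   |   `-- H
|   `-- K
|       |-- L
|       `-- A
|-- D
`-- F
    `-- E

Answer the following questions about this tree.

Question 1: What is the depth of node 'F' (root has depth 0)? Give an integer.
Path from root to F: G -> F
Depth = number of edges = 1

Answer: 1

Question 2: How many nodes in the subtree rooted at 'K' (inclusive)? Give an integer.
Subtree rooted at K contains: A, K, L
Count = 3

Answer: 3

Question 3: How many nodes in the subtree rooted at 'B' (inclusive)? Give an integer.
Subtree rooted at B contains: A, B, C, H, J, K, L
Count = 7

Answer: 7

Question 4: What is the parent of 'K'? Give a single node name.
Scan adjacency: K appears as child of B

Answer: B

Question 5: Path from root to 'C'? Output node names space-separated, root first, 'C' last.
Walk down from root: G -> B -> C

Answer: G B C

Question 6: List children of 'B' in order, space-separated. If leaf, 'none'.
Answer: C J K

Derivation:
Node B's children (from adjacency): C, J, K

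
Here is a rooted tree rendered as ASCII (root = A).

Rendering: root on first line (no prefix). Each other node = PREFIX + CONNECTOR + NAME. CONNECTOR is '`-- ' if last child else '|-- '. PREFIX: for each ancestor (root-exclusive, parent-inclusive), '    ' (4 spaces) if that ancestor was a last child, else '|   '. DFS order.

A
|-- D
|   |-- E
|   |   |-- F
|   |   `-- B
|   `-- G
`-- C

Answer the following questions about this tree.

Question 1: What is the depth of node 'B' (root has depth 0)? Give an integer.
Answer: 3

Derivation:
Path from root to B: A -> D -> E -> B
Depth = number of edges = 3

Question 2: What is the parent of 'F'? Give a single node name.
Answer: E

Derivation:
Scan adjacency: F appears as child of E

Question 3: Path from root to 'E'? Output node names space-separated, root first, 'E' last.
Walk down from root: A -> D -> E

Answer: A D E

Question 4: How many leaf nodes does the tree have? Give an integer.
Leaves (nodes with no children): B, C, F, G

Answer: 4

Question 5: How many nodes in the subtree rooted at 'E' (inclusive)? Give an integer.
Answer: 3

Derivation:
Subtree rooted at E contains: B, E, F
Count = 3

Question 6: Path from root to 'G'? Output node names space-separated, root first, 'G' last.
Answer: A D G

Derivation:
Walk down from root: A -> D -> G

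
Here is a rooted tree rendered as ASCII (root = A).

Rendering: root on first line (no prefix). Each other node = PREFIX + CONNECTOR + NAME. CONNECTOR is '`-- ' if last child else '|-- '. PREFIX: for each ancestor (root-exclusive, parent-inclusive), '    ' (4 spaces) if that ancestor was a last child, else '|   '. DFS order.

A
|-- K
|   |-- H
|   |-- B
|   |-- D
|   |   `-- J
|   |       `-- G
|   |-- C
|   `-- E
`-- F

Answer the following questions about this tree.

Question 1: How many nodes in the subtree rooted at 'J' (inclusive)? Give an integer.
Subtree rooted at J contains: G, J
Count = 2

Answer: 2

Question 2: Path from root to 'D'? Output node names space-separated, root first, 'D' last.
Walk down from root: A -> K -> D

Answer: A K D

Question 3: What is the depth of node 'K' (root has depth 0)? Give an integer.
Path from root to K: A -> K
Depth = number of edges = 1

Answer: 1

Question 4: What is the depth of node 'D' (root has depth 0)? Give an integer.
Path from root to D: A -> K -> D
Depth = number of edges = 2

Answer: 2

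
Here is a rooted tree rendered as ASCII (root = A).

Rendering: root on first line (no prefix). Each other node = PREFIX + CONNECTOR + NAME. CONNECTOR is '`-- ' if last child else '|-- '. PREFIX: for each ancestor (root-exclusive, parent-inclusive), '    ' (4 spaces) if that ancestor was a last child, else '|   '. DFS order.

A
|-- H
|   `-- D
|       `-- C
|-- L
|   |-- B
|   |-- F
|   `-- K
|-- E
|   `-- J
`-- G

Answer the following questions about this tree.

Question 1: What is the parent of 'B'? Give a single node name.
Scan adjacency: B appears as child of L

Answer: L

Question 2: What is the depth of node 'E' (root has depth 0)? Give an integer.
Answer: 1

Derivation:
Path from root to E: A -> E
Depth = number of edges = 1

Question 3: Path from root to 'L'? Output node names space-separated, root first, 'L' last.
Answer: A L

Derivation:
Walk down from root: A -> L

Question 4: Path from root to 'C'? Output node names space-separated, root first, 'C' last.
Answer: A H D C

Derivation:
Walk down from root: A -> H -> D -> C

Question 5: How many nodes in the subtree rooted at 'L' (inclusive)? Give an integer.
Answer: 4

Derivation:
Subtree rooted at L contains: B, F, K, L
Count = 4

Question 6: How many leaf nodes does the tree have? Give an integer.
Leaves (nodes with no children): B, C, F, G, J, K

Answer: 6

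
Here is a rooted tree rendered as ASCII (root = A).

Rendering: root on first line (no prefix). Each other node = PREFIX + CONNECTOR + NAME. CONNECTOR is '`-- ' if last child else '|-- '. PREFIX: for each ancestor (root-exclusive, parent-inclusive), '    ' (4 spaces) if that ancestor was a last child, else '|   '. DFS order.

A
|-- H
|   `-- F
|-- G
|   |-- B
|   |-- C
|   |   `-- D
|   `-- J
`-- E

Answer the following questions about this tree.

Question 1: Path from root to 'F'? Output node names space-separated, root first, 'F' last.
Answer: A H F

Derivation:
Walk down from root: A -> H -> F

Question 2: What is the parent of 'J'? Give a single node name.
Scan adjacency: J appears as child of G

Answer: G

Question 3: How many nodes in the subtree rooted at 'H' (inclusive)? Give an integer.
Answer: 2

Derivation:
Subtree rooted at H contains: F, H
Count = 2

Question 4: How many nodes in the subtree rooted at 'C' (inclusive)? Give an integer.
Subtree rooted at C contains: C, D
Count = 2

Answer: 2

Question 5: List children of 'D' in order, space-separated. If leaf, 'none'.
Answer: none

Derivation:
Node D's children (from adjacency): (leaf)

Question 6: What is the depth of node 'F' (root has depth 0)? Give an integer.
Answer: 2

Derivation:
Path from root to F: A -> H -> F
Depth = number of edges = 2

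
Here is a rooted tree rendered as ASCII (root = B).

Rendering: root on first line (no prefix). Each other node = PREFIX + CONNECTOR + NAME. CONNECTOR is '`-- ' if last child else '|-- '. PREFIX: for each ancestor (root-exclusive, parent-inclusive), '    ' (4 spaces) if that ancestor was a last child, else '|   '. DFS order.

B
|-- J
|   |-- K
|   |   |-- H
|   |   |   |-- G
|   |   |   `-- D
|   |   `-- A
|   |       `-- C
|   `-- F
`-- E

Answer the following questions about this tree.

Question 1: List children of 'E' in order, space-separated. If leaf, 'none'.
Answer: none

Derivation:
Node E's children (from adjacency): (leaf)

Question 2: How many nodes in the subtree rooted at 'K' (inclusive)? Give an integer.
Answer: 6

Derivation:
Subtree rooted at K contains: A, C, D, G, H, K
Count = 6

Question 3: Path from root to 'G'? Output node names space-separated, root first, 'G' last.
Walk down from root: B -> J -> K -> H -> G

Answer: B J K H G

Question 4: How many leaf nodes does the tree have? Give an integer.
Leaves (nodes with no children): C, D, E, F, G

Answer: 5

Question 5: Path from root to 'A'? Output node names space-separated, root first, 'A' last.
Answer: B J K A

Derivation:
Walk down from root: B -> J -> K -> A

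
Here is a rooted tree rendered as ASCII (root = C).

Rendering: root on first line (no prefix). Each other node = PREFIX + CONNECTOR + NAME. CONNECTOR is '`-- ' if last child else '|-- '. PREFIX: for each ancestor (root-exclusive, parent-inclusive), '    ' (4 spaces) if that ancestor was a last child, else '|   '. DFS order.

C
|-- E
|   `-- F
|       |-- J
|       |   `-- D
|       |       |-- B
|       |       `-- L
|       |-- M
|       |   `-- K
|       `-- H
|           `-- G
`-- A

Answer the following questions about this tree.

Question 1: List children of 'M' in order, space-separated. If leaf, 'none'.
Answer: K

Derivation:
Node M's children (from adjacency): K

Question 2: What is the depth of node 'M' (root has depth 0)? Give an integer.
Path from root to M: C -> E -> F -> M
Depth = number of edges = 3

Answer: 3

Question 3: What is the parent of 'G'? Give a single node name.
Answer: H

Derivation:
Scan adjacency: G appears as child of H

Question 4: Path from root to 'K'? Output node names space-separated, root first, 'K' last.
Answer: C E F M K

Derivation:
Walk down from root: C -> E -> F -> M -> K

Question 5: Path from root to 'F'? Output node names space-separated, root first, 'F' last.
Walk down from root: C -> E -> F

Answer: C E F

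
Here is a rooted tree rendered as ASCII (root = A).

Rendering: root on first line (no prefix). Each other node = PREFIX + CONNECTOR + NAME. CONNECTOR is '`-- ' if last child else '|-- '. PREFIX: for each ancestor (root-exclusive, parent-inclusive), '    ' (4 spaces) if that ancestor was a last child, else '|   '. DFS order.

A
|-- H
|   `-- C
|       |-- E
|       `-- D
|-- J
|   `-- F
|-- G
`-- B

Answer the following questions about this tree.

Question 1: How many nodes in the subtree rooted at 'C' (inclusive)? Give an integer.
Subtree rooted at C contains: C, D, E
Count = 3

Answer: 3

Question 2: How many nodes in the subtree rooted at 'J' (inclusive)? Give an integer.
Subtree rooted at J contains: F, J
Count = 2

Answer: 2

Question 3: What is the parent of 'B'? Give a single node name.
Scan adjacency: B appears as child of A

Answer: A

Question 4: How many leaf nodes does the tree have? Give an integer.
Answer: 5

Derivation:
Leaves (nodes with no children): B, D, E, F, G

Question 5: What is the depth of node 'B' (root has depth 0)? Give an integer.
Path from root to B: A -> B
Depth = number of edges = 1

Answer: 1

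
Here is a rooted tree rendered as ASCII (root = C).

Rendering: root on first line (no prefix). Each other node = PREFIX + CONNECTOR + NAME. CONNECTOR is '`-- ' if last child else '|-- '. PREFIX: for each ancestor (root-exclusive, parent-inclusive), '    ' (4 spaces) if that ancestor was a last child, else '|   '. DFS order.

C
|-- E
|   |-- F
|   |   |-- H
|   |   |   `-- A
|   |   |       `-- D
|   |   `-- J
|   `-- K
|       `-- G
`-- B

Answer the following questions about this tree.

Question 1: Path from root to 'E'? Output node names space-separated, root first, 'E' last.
Walk down from root: C -> E

Answer: C E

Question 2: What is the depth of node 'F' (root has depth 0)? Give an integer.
Answer: 2

Derivation:
Path from root to F: C -> E -> F
Depth = number of edges = 2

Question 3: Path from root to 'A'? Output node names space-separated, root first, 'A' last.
Answer: C E F H A

Derivation:
Walk down from root: C -> E -> F -> H -> A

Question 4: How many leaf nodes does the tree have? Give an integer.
Leaves (nodes with no children): B, D, G, J

Answer: 4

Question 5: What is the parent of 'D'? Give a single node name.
Scan adjacency: D appears as child of A

Answer: A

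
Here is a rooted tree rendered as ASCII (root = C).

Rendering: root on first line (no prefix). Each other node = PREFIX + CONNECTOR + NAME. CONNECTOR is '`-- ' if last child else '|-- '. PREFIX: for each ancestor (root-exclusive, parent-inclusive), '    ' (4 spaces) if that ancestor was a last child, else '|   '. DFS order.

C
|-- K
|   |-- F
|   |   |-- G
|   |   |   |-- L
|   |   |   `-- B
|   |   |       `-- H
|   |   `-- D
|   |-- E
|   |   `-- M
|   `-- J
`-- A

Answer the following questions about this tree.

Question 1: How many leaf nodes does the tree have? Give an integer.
Leaves (nodes with no children): A, D, H, J, L, M

Answer: 6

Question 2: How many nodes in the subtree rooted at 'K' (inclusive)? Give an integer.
Answer: 10

Derivation:
Subtree rooted at K contains: B, D, E, F, G, H, J, K, L, M
Count = 10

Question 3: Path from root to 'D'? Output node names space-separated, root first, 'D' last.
Walk down from root: C -> K -> F -> D

Answer: C K F D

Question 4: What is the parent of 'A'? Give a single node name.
Scan adjacency: A appears as child of C

Answer: C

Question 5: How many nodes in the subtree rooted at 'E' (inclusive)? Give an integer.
Answer: 2

Derivation:
Subtree rooted at E contains: E, M
Count = 2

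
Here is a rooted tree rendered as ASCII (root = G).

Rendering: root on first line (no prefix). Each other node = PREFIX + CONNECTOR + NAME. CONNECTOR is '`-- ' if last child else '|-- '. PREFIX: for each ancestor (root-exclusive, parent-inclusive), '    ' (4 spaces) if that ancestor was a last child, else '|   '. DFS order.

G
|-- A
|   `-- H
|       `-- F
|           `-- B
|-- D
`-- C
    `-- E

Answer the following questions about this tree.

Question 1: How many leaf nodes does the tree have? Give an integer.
Leaves (nodes with no children): B, D, E

Answer: 3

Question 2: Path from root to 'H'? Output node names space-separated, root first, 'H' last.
Walk down from root: G -> A -> H

Answer: G A H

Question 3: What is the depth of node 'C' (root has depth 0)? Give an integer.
Path from root to C: G -> C
Depth = number of edges = 1

Answer: 1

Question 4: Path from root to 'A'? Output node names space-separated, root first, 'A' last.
Walk down from root: G -> A

Answer: G A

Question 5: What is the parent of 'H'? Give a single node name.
Scan adjacency: H appears as child of A

Answer: A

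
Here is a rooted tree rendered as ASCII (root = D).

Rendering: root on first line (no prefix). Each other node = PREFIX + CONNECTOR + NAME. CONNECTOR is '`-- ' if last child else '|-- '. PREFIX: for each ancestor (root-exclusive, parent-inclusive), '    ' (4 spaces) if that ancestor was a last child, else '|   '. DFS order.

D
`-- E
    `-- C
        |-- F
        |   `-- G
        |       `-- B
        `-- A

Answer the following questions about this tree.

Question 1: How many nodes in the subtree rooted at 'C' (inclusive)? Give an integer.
Answer: 5

Derivation:
Subtree rooted at C contains: A, B, C, F, G
Count = 5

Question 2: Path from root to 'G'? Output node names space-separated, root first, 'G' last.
Answer: D E C F G

Derivation:
Walk down from root: D -> E -> C -> F -> G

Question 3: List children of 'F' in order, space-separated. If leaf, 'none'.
Node F's children (from adjacency): G

Answer: G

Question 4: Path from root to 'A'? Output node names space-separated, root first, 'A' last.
Answer: D E C A

Derivation:
Walk down from root: D -> E -> C -> A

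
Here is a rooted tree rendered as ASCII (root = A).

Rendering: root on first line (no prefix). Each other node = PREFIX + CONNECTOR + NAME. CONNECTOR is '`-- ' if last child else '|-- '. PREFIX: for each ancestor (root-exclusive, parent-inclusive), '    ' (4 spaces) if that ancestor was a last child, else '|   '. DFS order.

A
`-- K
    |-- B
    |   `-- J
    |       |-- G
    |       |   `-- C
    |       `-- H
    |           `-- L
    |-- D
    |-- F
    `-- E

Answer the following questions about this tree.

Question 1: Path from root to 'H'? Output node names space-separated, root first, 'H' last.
Walk down from root: A -> K -> B -> J -> H

Answer: A K B J H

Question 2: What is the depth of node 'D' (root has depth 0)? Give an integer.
Answer: 2

Derivation:
Path from root to D: A -> K -> D
Depth = number of edges = 2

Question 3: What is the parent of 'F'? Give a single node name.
Answer: K

Derivation:
Scan adjacency: F appears as child of K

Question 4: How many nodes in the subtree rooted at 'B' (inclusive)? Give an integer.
Subtree rooted at B contains: B, C, G, H, J, L
Count = 6

Answer: 6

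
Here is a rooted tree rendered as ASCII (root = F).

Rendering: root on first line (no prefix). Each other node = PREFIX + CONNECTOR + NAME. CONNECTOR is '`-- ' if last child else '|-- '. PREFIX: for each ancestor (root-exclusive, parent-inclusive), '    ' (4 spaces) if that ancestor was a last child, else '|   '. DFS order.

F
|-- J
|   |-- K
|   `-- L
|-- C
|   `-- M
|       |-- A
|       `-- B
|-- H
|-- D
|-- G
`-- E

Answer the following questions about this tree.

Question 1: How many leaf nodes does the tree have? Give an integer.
Leaves (nodes with no children): A, B, D, E, G, H, K, L

Answer: 8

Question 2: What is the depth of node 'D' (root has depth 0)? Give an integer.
Path from root to D: F -> D
Depth = number of edges = 1

Answer: 1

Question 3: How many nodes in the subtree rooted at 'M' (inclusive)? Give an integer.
Subtree rooted at M contains: A, B, M
Count = 3

Answer: 3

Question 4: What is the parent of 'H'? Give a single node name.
Answer: F

Derivation:
Scan adjacency: H appears as child of F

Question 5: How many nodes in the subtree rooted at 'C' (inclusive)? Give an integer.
Subtree rooted at C contains: A, B, C, M
Count = 4

Answer: 4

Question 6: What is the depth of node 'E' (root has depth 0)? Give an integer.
Answer: 1

Derivation:
Path from root to E: F -> E
Depth = number of edges = 1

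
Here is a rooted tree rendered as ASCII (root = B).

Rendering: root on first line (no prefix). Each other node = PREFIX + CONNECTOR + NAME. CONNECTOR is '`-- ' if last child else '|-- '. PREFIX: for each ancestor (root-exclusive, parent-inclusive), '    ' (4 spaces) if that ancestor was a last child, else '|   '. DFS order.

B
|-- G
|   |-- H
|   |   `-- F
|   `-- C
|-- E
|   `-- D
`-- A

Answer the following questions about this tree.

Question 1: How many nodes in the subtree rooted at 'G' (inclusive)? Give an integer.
Subtree rooted at G contains: C, F, G, H
Count = 4

Answer: 4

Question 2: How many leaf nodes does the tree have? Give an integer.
Answer: 4

Derivation:
Leaves (nodes with no children): A, C, D, F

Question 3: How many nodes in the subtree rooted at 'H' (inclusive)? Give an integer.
Subtree rooted at H contains: F, H
Count = 2

Answer: 2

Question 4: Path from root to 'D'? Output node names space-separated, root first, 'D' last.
Answer: B E D

Derivation:
Walk down from root: B -> E -> D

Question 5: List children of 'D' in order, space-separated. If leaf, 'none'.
Node D's children (from adjacency): (leaf)

Answer: none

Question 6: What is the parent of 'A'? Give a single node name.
Scan adjacency: A appears as child of B

Answer: B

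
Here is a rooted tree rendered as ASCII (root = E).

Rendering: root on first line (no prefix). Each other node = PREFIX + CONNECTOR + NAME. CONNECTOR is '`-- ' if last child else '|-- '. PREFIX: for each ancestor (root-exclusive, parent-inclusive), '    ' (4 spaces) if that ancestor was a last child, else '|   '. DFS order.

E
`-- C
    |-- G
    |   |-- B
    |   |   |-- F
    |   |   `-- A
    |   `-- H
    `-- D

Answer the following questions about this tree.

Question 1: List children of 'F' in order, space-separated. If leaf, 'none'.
Answer: none

Derivation:
Node F's children (from adjacency): (leaf)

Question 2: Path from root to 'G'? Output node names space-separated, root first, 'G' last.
Answer: E C G

Derivation:
Walk down from root: E -> C -> G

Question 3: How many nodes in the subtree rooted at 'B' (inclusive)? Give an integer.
Answer: 3

Derivation:
Subtree rooted at B contains: A, B, F
Count = 3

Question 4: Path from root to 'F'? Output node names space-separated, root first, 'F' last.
Answer: E C G B F

Derivation:
Walk down from root: E -> C -> G -> B -> F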